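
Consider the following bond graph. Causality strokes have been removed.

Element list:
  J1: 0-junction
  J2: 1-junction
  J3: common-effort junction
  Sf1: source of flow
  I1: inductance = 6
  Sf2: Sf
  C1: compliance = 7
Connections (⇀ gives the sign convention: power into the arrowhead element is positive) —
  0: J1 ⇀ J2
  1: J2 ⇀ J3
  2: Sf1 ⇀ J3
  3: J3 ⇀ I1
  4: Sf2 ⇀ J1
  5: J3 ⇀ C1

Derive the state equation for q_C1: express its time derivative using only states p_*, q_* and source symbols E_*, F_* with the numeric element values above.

#2 stroke→Sf1  (Sf1 fixes flow; stroke at Sf1)
#4 stroke→Sf2  (Sf2 fixes flow; stroke at Sf2)
#0 stroke→J1  (J1 needs exactly one e-in)
#1 stroke→J2  (J2 flow already set via bond 0)
#3 stroke→I1  (prefer integral on I1)
#5 stroke→J3  (only one effort-in slot at J3)

dq_C1/dt = F_Sf1 + F_Sf2 - p_I1/6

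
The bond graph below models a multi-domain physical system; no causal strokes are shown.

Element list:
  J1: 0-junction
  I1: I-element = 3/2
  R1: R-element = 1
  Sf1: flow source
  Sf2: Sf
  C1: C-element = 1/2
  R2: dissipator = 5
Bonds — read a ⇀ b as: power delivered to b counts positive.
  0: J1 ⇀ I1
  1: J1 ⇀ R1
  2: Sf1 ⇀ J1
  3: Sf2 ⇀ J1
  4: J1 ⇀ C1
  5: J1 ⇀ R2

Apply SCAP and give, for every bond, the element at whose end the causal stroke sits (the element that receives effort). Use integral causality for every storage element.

b0 →I1
b1 →R1
b2 →Sf1
b3 →Sf2
b4 →J1
b5 →R2

β2 →Sf1  (Sf1 (Sf) sets flow on bond)
β3 →Sf2  (Sf2 fixes flow; stroke at Sf2)
β0 →I1  (I1 integral (f out))
β4 →J1  (C1: C, integral causality)
β1 →R1  (common-e at J1 fixed by 4)
β5 →R2  (common-e at J1 fixed by 4)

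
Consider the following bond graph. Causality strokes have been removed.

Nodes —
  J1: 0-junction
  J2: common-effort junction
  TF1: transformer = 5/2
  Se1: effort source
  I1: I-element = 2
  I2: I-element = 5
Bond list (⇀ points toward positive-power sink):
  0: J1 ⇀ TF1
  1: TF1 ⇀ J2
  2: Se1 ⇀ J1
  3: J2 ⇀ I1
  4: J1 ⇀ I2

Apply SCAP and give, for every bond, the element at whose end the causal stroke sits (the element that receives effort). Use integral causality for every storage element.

b0 |TF1
b1 |J2
b2 |J1
b3 |I1
b4 |I2

b2 stroke at J1  (Se1 (Se) sets effort on bond)
b0 stroke at TF1  (J1 effort already set via bond 2)
b4 stroke at I2  (J1: bond 2 brought effort, rest push out)
b1 stroke at J2  (through TF1, causality passes straight; one stroke at TF1)
b3 stroke at I1  (common-e at J2 fixed by 1)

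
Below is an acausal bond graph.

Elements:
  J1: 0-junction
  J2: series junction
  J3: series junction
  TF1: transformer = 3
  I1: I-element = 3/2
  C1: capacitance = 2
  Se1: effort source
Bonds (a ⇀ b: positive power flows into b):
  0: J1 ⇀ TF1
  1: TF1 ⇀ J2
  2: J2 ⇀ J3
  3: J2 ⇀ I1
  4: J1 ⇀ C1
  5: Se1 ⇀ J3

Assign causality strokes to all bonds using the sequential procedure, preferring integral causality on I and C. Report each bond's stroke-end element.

bond 0 stroke at TF1
bond 1 stroke at J2
bond 2 stroke at J2
bond 3 stroke at I1
bond 4 stroke at J1
bond 5 stroke at J3

bond 5 stroke→J3  (Se1 (Se) sets effort on bond)
bond 2 stroke→J2  (J3 needs exactly one f-in)
bond 3 stroke→I1  (prefer integral on I1)
bond 1 stroke→J2  (J2: bond 3 brought flow, rest push out)
bond 0 stroke→TF1  (through TF1, causality passes straight; one stroke at TF1)
bond 4 stroke→J1  (closing 0-jn rule on J1)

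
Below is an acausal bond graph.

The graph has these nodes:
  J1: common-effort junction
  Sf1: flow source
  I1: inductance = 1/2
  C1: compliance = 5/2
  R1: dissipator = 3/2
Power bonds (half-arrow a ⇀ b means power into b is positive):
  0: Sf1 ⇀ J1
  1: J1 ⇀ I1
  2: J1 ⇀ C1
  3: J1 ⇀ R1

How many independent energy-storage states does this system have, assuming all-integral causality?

bond 0 |Sf1  (Sf1 (Sf) sets flow on bond)
bond 1 |I1  (I1 outputs flow p/I1)
bond 2 |J1  (C1 integral (e out))
bond 3 |R1  (J1: bond 2 brought effort, rest push out)

2  (C1, I1 all integral)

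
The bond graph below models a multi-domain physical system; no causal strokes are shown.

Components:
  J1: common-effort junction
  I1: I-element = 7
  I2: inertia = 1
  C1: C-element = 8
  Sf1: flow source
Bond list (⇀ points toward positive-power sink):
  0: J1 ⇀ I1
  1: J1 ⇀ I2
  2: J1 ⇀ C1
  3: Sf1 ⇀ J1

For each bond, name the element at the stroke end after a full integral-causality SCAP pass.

bond 3 |Sf1  (Sf1 (Sf) sets flow on bond)
bond 0 |I1  (I1 outputs flow p/I1)
bond 1 |I2  (I2 outputs flow p/I2)
bond 2 |J1  (J1: last free bond brings effort in)

#0 stroke→I1
#1 stroke→I2
#2 stroke→J1
#3 stroke→Sf1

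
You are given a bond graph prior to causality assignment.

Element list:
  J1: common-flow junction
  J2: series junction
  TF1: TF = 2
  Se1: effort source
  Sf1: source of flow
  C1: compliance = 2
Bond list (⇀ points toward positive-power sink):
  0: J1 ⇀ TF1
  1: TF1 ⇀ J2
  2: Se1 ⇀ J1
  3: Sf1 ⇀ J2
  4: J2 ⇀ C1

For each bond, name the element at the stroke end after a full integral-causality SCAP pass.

bond 2 |J1  (Se1 fixes effort; stroke away)
bond 3 |Sf1  (source Sf1 imposes f)
bond 0 |TF1  (J1: last free bond brings flow in)
bond 1 |J2  (1-jn J2 has f-setter on 3)
bond 4 |J2  (1-jn J2 has f-setter on 3)

bond 0 |TF1
bond 1 |J2
bond 2 |J1
bond 3 |Sf1
bond 4 |J2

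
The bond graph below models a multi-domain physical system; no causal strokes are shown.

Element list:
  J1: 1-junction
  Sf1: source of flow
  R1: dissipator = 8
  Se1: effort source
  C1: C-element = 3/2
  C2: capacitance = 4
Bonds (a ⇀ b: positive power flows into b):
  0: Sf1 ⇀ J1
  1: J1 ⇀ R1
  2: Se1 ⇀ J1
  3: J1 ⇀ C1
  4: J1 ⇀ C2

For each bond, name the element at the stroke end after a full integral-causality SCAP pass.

#0 →Sf1  (source Sf1 imposes f)
#2 →J1  (Se1 fixes effort; stroke away)
#1 →J1  (1-jn J1 has f-setter on 0)
#3 →J1  (J1 flow already set via bond 0)
#4 →J1  (1-jn J1 has f-setter on 0)

bond 0 |Sf1
bond 1 |J1
bond 2 |J1
bond 3 |J1
bond 4 |J1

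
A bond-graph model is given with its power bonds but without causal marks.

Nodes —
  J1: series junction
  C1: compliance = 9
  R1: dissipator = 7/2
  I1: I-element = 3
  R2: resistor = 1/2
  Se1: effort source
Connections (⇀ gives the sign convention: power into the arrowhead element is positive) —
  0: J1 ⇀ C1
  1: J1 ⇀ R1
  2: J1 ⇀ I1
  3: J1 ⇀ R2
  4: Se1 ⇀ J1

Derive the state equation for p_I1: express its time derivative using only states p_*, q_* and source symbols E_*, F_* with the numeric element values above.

β4 stroke at J1  (Se1 fixes effort; stroke away)
β0 stroke at J1  (C1 outputs effort q/C1)
β2 stroke at I1  (I1 outputs flow p/I1)
β1 stroke at J1  (J1 flow already set via bond 2)
β3 stroke at J1  (J1: bond 2 brought flow, rest push out)

dp_I1/dt = E_Se1 - 4*p_I1/3 - q_C1/9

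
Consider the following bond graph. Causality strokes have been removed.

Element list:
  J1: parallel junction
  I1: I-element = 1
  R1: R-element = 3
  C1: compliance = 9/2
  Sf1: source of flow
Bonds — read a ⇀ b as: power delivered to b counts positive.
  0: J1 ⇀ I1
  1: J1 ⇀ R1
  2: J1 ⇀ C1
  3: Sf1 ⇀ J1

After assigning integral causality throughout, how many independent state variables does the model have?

b3 stroke→Sf1  (Sf1 fixes flow; stroke at Sf1)
b0 stroke→I1  (I1 integral (f out))
b2 stroke→J1  (prefer integral on C1)
b1 stroke→R1  (0-jn J1 has e-setter on 2)

2  (C1, I1 all integral)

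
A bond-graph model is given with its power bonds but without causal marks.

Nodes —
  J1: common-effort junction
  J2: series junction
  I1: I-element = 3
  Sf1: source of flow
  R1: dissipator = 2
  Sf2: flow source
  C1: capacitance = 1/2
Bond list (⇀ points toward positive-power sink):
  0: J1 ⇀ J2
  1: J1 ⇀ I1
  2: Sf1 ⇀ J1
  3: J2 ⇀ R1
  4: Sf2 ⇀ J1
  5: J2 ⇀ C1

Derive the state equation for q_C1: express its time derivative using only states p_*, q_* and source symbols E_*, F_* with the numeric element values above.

dq_C1/dt = F_Sf1 + F_Sf2 - p_I1/3

b2 stroke at Sf1  (Sf1 (Sf) sets flow on bond)
b4 stroke at Sf2  (Sf2 fixes flow; stroke at Sf2)
b1 stroke at I1  (I1 outputs flow p/I1)
b0 stroke at J1  (J1 needs exactly one e-in)
b3 stroke at J2  (1-jn J2 has f-setter on 0)
b5 stroke at J2  (common-f at J2 fixed by 0)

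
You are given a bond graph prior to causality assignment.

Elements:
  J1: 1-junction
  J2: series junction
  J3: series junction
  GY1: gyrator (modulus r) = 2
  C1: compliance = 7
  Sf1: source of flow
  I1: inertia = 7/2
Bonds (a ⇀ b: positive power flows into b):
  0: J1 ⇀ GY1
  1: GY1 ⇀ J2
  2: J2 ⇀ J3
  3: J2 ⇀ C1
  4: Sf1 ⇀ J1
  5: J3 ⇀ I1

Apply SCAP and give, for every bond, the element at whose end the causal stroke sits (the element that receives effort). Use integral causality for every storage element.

bond 4 |Sf1  (Sf1 fixes flow; stroke at Sf1)
bond 0 |J1  (common-f at J1 fixed by 4)
bond 1 |J2  (GY1: gyrator matches bond 0)
bond 3 |J2  (C1 outputs effort q/C1)
bond 2 |J3  (J2 needs exactly one f-in)
bond 5 |I1  (J3: last free bond brings flow in)

b0 stroke at J1
b1 stroke at J2
b2 stroke at J3
b3 stroke at J2
b4 stroke at Sf1
b5 stroke at I1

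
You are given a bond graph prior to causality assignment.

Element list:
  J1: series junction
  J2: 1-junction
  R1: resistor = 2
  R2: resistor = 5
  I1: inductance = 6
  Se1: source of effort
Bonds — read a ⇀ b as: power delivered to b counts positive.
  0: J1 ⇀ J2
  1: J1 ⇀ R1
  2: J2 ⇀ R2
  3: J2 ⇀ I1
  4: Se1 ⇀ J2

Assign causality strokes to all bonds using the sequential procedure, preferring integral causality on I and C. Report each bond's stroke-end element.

bond 0 |J2
bond 1 |J1
bond 2 |J2
bond 3 |I1
bond 4 |J2

b4 |J2  (Se1: effort source, stroke at far end)
b3 |I1  (I1: I, integral causality)
b0 |J2  (J2: bond 3 brought flow, rest push out)
b2 |J2  (J2: bond 3 brought flow, rest push out)
b1 |J1  (common-f at J1 fixed by 0)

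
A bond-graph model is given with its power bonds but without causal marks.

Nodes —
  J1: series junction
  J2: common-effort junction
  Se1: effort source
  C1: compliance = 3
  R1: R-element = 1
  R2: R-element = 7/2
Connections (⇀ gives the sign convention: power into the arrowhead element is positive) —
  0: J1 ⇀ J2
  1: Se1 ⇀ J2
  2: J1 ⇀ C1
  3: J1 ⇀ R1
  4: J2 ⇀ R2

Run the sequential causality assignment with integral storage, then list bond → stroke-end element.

#1 →J2  (Se1: effort source, stroke at far end)
#0 →J1  (J2 effort already set via bond 1)
#4 →R2  (common-e at J2 fixed by 1)
#2 →J1  (C1 integral (e out))
#3 →R1  (J1 needs exactly one f-in)

#0 stroke at J1
#1 stroke at J2
#2 stroke at J1
#3 stroke at R1
#4 stroke at R2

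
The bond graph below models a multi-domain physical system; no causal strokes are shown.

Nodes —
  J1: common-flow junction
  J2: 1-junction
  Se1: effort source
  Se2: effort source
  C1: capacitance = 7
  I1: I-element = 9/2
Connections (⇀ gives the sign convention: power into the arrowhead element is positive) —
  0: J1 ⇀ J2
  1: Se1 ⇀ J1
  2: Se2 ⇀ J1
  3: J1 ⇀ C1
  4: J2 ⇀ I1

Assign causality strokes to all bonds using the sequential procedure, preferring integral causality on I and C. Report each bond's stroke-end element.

bond 1 →J1  (Se1 (Se) sets effort on bond)
bond 2 →J1  (Se2 (Se) sets effort on bond)
bond 3 →J1  (prefer integral on C1)
bond 0 →J2  (J1 needs exactly one f-in)
bond 4 →I1  (only one flow-in slot at J2)

#0 |J2
#1 |J1
#2 |J1
#3 |J1
#4 |I1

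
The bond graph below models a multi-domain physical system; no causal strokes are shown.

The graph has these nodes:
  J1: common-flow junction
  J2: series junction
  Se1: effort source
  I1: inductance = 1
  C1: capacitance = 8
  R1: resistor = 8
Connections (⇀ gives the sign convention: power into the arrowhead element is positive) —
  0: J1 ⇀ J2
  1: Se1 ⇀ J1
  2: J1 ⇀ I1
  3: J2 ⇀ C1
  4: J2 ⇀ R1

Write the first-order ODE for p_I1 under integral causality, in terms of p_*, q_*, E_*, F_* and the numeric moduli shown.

#1 stroke→J1  (Se1 fixes effort; stroke away)
#2 stroke→I1  (I1: I, integral causality)
#0 stroke→J1  (1-jn J1 has f-setter on 2)
#3 stroke→J2  (1-jn J2 has f-setter on 0)
#4 stroke→J2  (common-f at J2 fixed by 0)

dp_I1/dt = E_Se1 - 8*p_I1 - q_C1/8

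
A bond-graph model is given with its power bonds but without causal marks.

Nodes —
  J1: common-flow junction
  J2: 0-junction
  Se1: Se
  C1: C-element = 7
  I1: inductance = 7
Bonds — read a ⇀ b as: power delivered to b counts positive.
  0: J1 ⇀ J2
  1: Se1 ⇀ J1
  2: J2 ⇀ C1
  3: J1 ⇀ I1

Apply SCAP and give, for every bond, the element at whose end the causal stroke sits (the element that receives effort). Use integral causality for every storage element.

bond 0 →J1
bond 1 →J1
bond 2 →J2
bond 3 →I1

bond 1 |J1  (source Se1 imposes e)
bond 2 |J2  (C1 integral (e out))
bond 0 |J1  (common-e at J2 fixed by 2)
bond 3 |I1  (only one flow-in slot at J1)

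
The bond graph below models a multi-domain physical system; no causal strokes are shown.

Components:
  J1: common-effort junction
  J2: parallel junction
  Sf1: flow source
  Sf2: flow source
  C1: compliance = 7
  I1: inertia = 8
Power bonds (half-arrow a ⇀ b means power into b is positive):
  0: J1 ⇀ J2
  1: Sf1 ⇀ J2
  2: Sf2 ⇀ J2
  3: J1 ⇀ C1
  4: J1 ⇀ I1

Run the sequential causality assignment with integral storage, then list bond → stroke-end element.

b0 stroke→J2
b1 stroke→Sf1
b2 stroke→Sf2
b3 stroke→J1
b4 stroke→I1

β1 stroke→Sf1  (source Sf1 imposes f)
β2 stroke→Sf2  (Sf2 fixes flow; stroke at Sf2)
β0 stroke→J2  (J2 needs exactly one e-in)
β3 stroke→J1  (C1 outputs effort q/C1)
β4 stroke→I1  (common-e at J1 fixed by 3)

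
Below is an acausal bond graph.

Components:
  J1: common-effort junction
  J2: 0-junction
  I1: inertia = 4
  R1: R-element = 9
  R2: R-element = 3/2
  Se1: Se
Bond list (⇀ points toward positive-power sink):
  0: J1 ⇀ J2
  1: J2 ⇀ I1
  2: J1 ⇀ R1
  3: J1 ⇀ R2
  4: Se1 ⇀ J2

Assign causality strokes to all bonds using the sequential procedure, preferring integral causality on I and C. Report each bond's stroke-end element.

b4 |J2  (Se1 (Se) sets effort on bond)
b0 |J1  (J2 effort already set via bond 4)
b1 |I1  (J2: bond 4 brought effort, rest push out)
b2 |R1  (J1 effort already set via bond 0)
b3 |R2  (J1 effort already set via bond 0)

bond 0 stroke at J1
bond 1 stroke at I1
bond 2 stroke at R1
bond 3 stroke at R2
bond 4 stroke at J2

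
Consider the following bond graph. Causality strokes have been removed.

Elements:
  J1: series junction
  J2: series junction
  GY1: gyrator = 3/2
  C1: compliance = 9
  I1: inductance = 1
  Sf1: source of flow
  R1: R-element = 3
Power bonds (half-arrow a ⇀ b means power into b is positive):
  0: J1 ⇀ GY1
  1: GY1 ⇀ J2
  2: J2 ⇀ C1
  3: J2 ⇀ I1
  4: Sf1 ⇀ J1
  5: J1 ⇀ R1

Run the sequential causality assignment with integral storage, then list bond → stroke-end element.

#0 |J1
#1 |J2
#2 |J2
#3 |I1
#4 |Sf1
#5 |J1

#4 →Sf1  (Sf1 fixes flow; stroke at Sf1)
#0 →J1  (J1: bond 4 brought flow, rest push out)
#5 →J1  (common-f at J1 fixed by 4)
#1 →J2  (GY1 both-in/both-out from 0)
#2 →J2  (C1 outputs effort q/C1)
#3 →I1  (J2: last free bond brings flow in)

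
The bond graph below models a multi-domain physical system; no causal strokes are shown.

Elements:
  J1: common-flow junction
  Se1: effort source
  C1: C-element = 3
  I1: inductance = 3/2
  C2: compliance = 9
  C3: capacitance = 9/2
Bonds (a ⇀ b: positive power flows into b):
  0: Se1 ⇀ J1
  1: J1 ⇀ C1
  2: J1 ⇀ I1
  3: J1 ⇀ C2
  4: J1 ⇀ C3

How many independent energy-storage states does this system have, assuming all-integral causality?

bond 0 |J1  (Se1 fixes effort; stroke away)
bond 1 |J1  (C1 integral (e out))
bond 2 |I1  (I1 integral (f out))
bond 3 |J1  (1-jn J1 has f-setter on 2)
bond 4 |J1  (J1: bond 2 brought flow, rest push out)

4  (C1, C2, C3, I1 all integral)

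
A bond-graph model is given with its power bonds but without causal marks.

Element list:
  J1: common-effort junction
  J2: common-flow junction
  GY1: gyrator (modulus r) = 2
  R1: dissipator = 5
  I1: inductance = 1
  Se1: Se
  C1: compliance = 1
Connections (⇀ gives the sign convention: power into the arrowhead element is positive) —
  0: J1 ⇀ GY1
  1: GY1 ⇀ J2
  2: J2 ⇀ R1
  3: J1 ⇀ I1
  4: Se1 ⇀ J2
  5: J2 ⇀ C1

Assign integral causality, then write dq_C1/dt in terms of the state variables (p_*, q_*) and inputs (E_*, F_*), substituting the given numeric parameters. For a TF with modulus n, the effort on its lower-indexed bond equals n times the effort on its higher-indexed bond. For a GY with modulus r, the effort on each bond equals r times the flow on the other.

dq_C1/dt = E_Se1/5 - 2*p_I1/5 - q_C1/5

bond 4 stroke at J2  (source Se1 imposes e)
bond 3 stroke at I1  (I1 integral (f out))
bond 0 stroke at J1  (closing 0-jn rule on J1)
bond 1 stroke at J2  (GY GY1: same side as bond 0)
bond 5 stroke at J2  (C1 integral (e out))
bond 2 stroke at R1  (closing 1-jn rule on J2)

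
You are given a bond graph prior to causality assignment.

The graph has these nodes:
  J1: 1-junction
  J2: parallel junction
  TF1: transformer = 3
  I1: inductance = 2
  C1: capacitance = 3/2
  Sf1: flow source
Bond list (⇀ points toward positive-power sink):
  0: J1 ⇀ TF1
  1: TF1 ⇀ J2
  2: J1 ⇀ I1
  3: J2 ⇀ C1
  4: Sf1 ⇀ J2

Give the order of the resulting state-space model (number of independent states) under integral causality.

bond 4 |Sf1  (Sf1 fixes flow; stroke at Sf1)
bond 2 |I1  (prefer integral on I1)
bond 0 |J1  (J1: bond 2 brought flow, rest push out)
bond 1 |TF1  (TF1 one-in-one-out from 0)
bond 3 |J2  (only one effort-in slot at J2)

2  (C1, I1 all integral)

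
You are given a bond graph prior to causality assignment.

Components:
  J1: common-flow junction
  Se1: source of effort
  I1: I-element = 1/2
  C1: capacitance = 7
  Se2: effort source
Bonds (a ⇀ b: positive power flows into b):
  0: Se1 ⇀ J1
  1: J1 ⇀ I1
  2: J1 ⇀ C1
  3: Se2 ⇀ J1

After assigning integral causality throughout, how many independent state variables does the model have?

β0 |J1  (Se1 (Se) sets effort on bond)
β3 |J1  (Se2 fixes effort; stroke away)
β1 |I1  (prefer integral on I1)
β2 |J1  (1-jn J1 has f-setter on 1)

2  (C1, I1 all integral)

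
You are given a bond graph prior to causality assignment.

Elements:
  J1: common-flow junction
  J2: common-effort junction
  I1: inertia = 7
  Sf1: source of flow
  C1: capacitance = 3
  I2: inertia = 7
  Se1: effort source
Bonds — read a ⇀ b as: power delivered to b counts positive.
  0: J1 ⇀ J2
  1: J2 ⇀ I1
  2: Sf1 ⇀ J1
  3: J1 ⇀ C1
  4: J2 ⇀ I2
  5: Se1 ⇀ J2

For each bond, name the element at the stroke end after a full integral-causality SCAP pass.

b0 stroke→J1
b1 stroke→I1
b2 stroke→Sf1
b3 stroke→J1
b4 stroke→I2
b5 stroke→J2

bond 2 |Sf1  (source Sf1 imposes f)
bond 5 |J2  (Se1 (Se) sets effort on bond)
bond 0 |J1  (J1 flow already set via bond 2)
bond 3 |J1  (J1: bond 2 brought flow, rest push out)
bond 1 |I1  (J2 effort already set via bond 5)
bond 4 |I2  (common-e at J2 fixed by 5)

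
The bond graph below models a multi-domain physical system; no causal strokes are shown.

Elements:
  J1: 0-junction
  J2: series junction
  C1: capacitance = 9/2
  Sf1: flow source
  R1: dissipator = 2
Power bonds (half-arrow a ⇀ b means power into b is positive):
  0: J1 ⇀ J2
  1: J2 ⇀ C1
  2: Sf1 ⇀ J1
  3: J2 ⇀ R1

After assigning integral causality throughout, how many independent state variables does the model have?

bond 2 stroke at Sf1  (Sf1: flow source, stroke at near end)
bond 0 stroke at J1  (J1: last free bond brings effort in)
bond 1 stroke at J2  (J2 flow already set via bond 0)
bond 3 stroke at J2  (common-f at J2 fixed by 0)

1  (C1 all integral)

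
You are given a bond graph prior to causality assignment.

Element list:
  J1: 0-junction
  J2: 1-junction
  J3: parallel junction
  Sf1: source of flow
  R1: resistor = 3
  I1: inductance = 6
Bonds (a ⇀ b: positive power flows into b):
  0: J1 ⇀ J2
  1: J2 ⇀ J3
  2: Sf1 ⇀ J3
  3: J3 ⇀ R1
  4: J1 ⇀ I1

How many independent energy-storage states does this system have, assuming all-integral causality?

1  (I1 all integral)

b2 stroke at Sf1  (Sf1 (Sf) sets flow on bond)
b4 stroke at I1  (I1 integral (f out))
b0 stroke at J1  (closing 0-jn rule on J1)
b1 stroke at J2  (1-jn J2 has f-setter on 0)
b3 stroke at J3  (J3 needs exactly one e-in)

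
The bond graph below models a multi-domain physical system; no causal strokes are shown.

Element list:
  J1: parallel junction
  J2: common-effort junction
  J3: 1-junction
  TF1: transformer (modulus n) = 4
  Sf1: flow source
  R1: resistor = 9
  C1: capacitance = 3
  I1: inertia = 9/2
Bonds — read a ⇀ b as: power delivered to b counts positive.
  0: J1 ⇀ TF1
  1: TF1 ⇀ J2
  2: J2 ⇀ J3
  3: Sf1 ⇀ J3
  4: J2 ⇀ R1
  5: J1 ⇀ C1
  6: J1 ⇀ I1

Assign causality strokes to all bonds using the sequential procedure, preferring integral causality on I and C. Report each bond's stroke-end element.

bond 0 |TF1
bond 1 |J2
bond 2 |J3
bond 3 |Sf1
bond 4 |R1
bond 5 |J1
bond 6 |I1

bond 3 stroke→Sf1  (Sf1: flow source, stroke at near end)
bond 2 stroke→J3  (J3 flow already set via bond 3)
bond 5 stroke→J1  (prefer integral on C1)
bond 0 stroke→TF1  (J1 effort already set via bond 5)
bond 6 stroke→I1  (J1: bond 5 brought effort, rest push out)
bond 1 stroke→J2  (through TF1, causality passes straight; one stroke at TF1)
bond 4 stroke→R1  (common-e at J2 fixed by 1)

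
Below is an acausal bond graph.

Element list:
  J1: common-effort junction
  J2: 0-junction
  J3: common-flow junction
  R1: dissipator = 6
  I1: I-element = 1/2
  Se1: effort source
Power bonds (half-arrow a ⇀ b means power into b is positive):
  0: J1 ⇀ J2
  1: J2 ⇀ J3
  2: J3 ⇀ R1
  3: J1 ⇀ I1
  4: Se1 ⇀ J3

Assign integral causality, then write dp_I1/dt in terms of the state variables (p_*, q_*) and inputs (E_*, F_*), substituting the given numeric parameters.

bond 4 |J3  (Se1: effort source, stroke at far end)
bond 3 |I1  (I1 integral (f out))
bond 0 |J1  (closing 0-jn rule on J1)
bond 1 |J2  (J2 needs exactly one e-in)
bond 2 |J3  (1-jn J3 has f-setter on 1)

dp_I1/dt = -E_Se1 - 12*p_I1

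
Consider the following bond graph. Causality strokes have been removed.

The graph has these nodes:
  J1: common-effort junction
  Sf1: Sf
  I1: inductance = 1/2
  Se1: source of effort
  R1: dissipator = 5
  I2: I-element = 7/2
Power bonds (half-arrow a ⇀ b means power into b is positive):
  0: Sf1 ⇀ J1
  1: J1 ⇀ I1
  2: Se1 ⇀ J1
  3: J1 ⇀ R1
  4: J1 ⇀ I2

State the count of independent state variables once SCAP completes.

β0 stroke at Sf1  (Sf1 fixes flow; stroke at Sf1)
β2 stroke at J1  (Se1 (Se) sets effort on bond)
β1 stroke at I1  (0-jn J1 has e-setter on 2)
β3 stroke at R1  (J1: bond 2 brought effort, rest push out)
β4 stroke at I2  (J1: bond 2 brought effort, rest push out)

2  (I1, I2 all integral)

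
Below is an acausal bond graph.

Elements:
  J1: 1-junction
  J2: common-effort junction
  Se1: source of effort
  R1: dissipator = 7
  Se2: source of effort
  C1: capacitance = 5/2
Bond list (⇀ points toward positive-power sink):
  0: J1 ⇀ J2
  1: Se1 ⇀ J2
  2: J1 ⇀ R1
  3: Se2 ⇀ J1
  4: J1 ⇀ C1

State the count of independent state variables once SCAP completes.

1  (C1 all integral)

#1 stroke at J2  (Se1: effort source, stroke at far end)
#3 stroke at J1  (Se2: effort source, stroke at far end)
#0 stroke at J1  (common-e at J2 fixed by 1)
#4 stroke at J1  (C1: C, integral causality)
#2 stroke at R1  (only one flow-in slot at J1)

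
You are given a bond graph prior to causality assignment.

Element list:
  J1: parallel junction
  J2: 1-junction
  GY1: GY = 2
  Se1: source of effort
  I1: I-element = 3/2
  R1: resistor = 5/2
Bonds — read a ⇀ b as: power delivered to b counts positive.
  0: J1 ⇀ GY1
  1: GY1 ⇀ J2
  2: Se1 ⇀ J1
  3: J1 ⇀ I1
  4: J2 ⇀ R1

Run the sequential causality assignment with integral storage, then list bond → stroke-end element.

b2 stroke→J1  (Se1 (Se) sets effort on bond)
b0 stroke→GY1  (J1: bond 2 brought effort, rest push out)
b3 stroke→I1  (common-e at J1 fixed by 2)
b1 stroke→GY1  (GY GY1: same side as bond 0)
b4 stroke→J2  (common-f at J2 fixed by 1)

β0 |GY1
β1 |GY1
β2 |J1
β3 |I1
β4 |J2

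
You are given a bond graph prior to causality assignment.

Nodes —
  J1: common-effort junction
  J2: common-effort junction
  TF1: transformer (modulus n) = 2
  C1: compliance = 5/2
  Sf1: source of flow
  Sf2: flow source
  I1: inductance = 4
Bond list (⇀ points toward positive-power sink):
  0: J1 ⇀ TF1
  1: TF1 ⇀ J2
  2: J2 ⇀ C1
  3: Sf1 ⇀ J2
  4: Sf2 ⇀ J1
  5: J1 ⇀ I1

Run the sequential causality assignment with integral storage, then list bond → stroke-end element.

β3 stroke at Sf1  (source Sf1 imposes f)
β4 stroke at Sf2  (Sf2: flow source, stroke at near end)
β2 stroke at J2  (C1 integral (e out))
β1 stroke at TF1  (J2 effort already set via bond 2)
β0 stroke at J1  (TF TF1: opposite of bond 1)
β5 stroke at I1  (J1 effort already set via bond 0)

β0 stroke→J1
β1 stroke→TF1
β2 stroke→J2
β3 stroke→Sf1
β4 stroke→Sf2
β5 stroke→I1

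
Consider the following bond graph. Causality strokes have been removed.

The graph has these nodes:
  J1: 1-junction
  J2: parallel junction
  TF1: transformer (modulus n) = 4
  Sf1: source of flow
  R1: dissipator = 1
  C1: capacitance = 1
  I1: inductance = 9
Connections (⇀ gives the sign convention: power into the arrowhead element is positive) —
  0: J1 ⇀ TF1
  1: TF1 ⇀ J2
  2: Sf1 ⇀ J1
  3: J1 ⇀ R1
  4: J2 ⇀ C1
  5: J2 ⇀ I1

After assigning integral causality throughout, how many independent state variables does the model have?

bond 2 stroke→Sf1  (source Sf1 imposes f)
bond 0 stroke→J1  (J1: bond 2 brought flow, rest push out)
bond 3 stroke→J1  (common-f at J1 fixed by 2)
bond 1 stroke→TF1  (through TF1, causality passes straight; one stroke at TF1)
bond 4 stroke→J2  (C1 integral (e out))
bond 5 stroke→I1  (common-e at J2 fixed by 4)

2  (C1, I1 all integral)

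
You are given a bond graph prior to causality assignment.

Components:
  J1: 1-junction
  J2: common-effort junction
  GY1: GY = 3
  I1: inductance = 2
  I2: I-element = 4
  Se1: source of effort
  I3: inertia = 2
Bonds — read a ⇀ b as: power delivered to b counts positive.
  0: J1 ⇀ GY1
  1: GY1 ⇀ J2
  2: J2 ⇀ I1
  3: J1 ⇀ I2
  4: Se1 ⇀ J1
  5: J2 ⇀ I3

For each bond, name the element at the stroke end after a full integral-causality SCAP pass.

β4 stroke at J1  (Se1: effort source, stroke at far end)
β2 stroke at I1  (prefer integral on I1)
β3 stroke at I2  (I2 integral (f out))
β0 stroke at J1  (1-jn J1 has f-setter on 3)
β1 stroke at J2  (GY1: gyrator matches bond 0)
β5 stroke at I3  (J2: bond 1 brought effort, rest push out)

b0 →J1
b1 →J2
b2 →I1
b3 →I2
b4 →J1
b5 →I3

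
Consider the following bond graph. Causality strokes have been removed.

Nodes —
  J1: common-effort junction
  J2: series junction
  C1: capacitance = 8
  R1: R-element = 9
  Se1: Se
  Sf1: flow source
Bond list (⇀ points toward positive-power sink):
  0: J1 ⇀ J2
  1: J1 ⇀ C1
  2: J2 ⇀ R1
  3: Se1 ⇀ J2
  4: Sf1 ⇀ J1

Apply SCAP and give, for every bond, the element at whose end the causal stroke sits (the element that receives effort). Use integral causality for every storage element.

#3 |J2  (Se1 (Se) sets effort on bond)
#4 |Sf1  (source Sf1 imposes f)
#1 |J1  (C1 outputs effort q/C1)
#0 |J2  (J1: bond 1 brought effort, rest push out)
#2 |R1  (only one flow-in slot at J2)

β0 |J2
β1 |J1
β2 |R1
β3 |J2
β4 |Sf1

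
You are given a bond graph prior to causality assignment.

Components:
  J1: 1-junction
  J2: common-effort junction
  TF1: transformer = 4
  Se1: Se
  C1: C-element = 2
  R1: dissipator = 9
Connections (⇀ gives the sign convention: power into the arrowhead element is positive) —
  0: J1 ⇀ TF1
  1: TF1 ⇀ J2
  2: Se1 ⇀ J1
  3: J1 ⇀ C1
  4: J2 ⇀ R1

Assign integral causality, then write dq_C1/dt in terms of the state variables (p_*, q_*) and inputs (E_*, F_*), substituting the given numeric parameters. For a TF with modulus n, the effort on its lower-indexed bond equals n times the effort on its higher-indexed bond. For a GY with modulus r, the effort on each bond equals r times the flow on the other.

dq_C1/dt = E_Se1/144 - q_C1/288

bond 2 →J1  (Se1: effort source, stroke at far end)
bond 3 →J1  (prefer integral on C1)
bond 0 →TF1  (closing 1-jn rule on J1)
bond 1 →J2  (TF1: transformer flips bond 0)
bond 4 →R1  (J2: bond 1 brought effort, rest push out)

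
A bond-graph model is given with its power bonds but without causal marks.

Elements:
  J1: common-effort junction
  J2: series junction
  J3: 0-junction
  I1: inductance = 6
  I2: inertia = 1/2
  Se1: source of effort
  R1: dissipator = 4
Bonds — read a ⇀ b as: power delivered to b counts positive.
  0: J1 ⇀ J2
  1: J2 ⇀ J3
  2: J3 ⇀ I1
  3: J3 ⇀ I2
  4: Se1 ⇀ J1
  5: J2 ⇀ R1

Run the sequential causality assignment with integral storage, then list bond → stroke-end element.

#0 stroke at J2
#1 stroke at J3
#2 stroke at I1
#3 stroke at I2
#4 stroke at J1
#5 stroke at J2

b4 →J1  (Se1 (Se) sets effort on bond)
b0 →J2  (common-e at J1 fixed by 4)
b2 →I1  (I1 outputs flow p/I1)
b3 →I2  (I2: I, integral causality)
b1 →J3  (J3: last free bond brings effort in)
b5 →J2  (1-jn J2 has f-setter on 1)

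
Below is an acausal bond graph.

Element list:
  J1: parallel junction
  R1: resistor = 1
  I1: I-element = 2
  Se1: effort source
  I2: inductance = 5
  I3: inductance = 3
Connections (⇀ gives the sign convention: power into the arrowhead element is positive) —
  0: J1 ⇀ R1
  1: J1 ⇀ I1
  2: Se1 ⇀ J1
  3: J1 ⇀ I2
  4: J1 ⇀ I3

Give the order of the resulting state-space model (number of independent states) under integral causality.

3  (I1, I2, I3 all integral)

bond 2 stroke→J1  (source Se1 imposes e)
bond 0 stroke→R1  (common-e at J1 fixed by 2)
bond 1 stroke→I1  (J1 effort already set via bond 2)
bond 3 stroke→I2  (J1: bond 2 brought effort, rest push out)
bond 4 stroke→I3  (J1: bond 2 brought effort, rest push out)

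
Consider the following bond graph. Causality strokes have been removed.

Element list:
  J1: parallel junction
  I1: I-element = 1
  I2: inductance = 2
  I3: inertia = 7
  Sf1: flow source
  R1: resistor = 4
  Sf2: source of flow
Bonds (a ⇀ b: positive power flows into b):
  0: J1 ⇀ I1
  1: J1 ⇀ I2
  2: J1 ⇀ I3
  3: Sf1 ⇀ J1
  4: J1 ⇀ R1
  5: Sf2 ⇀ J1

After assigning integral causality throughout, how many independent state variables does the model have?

3  (I1, I2, I3 all integral)

β3 |Sf1  (Sf1 (Sf) sets flow on bond)
β5 |Sf2  (Sf2 fixes flow; stroke at Sf2)
β0 |I1  (I1 integral (f out))
β1 |I2  (prefer integral on I2)
β2 |I3  (I3: I, integral causality)
β4 |J1  (closing 0-jn rule on J1)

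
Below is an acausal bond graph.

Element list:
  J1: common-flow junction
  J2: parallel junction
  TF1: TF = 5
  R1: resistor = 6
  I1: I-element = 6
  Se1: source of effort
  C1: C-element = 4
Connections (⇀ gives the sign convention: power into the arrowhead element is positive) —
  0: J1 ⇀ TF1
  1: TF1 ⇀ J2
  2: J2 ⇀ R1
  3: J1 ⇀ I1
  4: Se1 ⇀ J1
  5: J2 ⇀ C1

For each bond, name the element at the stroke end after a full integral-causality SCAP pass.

#0 stroke at J1
#1 stroke at TF1
#2 stroke at R1
#3 stroke at I1
#4 stroke at J1
#5 stroke at J2

β4 stroke→J1  (Se1 (Se) sets effort on bond)
β3 stroke→I1  (prefer integral on I1)
β0 stroke→J1  (common-f at J1 fixed by 3)
β1 stroke→TF1  (TF1: transformer flips bond 0)
β5 stroke→J2  (C1 outputs effort q/C1)
β2 stroke→R1  (J2 effort already set via bond 5)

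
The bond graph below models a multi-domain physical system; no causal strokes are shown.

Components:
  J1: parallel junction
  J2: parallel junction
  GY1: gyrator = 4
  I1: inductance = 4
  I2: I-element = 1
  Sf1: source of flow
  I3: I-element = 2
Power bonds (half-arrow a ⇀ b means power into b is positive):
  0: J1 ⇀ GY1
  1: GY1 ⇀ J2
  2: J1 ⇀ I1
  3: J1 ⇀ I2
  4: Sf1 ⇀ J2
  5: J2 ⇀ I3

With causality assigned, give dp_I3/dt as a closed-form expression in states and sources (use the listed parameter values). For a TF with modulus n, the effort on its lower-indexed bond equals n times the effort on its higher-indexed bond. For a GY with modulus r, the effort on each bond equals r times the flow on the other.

#4 →Sf1  (Sf1 (Sf) sets flow on bond)
#2 →I1  (prefer integral on I1)
#3 →I2  (I2 outputs flow p/I2)
#0 →J1  (J1: last free bond brings effort in)
#1 →J2  (GY1 both-in/both-out from 0)
#5 →I3  (0-jn J2 has e-setter on 1)

dp_I3/dt = -p_I1 - 4*p_I2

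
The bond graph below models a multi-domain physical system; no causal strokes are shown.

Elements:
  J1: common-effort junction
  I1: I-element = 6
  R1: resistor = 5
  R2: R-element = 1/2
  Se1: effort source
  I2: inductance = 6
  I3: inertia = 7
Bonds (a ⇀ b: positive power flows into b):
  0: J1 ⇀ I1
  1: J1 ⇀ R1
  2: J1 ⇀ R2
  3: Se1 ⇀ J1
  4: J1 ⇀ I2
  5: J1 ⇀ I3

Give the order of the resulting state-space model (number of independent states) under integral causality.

bond 3 |J1  (Se1 fixes effort; stroke away)
bond 0 |I1  (J1 effort already set via bond 3)
bond 1 |R1  (0-jn J1 has e-setter on 3)
bond 2 |R2  (J1 effort already set via bond 3)
bond 4 |I2  (J1: bond 3 brought effort, rest push out)
bond 5 |I3  (common-e at J1 fixed by 3)

3  (I1, I2, I3 all integral)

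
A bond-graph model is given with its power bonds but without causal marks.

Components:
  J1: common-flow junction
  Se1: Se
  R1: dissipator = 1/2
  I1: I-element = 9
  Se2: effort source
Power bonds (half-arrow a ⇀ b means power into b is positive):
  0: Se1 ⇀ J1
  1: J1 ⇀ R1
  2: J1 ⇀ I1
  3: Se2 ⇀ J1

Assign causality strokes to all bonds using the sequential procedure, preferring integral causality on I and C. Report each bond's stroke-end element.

bond 0 →J1
bond 1 →J1
bond 2 →I1
bond 3 →J1

bond 0 stroke→J1  (Se1 (Se) sets effort on bond)
bond 3 stroke→J1  (source Se2 imposes e)
bond 2 stroke→I1  (I1 integral (f out))
bond 1 stroke→J1  (J1: bond 2 brought flow, rest push out)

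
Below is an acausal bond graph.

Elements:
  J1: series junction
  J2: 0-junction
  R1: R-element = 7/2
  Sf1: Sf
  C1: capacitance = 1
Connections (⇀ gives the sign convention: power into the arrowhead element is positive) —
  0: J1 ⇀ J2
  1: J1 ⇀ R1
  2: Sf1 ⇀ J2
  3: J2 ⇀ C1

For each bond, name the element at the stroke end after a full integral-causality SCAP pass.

#0 |J1
#1 |R1
#2 |Sf1
#3 |J2

bond 2 |Sf1  (Sf1 fixes flow; stroke at Sf1)
bond 3 |J2  (C1: C, integral causality)
bond 0 |J1  (common-e at J2 fixed by 3)
bond 1 |R1  (J1: last free bond brings flow in)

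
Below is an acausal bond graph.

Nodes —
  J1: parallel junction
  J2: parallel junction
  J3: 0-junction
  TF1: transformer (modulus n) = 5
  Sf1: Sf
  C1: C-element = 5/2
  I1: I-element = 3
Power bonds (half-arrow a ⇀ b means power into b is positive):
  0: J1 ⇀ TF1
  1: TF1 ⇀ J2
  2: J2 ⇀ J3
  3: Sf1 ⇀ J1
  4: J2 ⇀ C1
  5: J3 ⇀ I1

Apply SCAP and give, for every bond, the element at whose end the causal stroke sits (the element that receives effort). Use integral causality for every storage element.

#0 stroke→J1
#1 stroke→TF1
#2 stroke→J3
#3 stroke→Sf1
#4 stroke→J2
#5 stroke→I1

β3 stroke→Sf1  (source Sf1 imposes f)
β0 stroke→J1  (J1: last free bond brings effort in)
β1 stroke→TF1  (TF TF1: opposite of bond 0)
β4 stroke→J2  (C1 outputs effort q/C1)
β2 stroke→J3  (0-jn J2 has e-setter on 4)
β5 stroke→I1  (common-e at J3 fixed by 2)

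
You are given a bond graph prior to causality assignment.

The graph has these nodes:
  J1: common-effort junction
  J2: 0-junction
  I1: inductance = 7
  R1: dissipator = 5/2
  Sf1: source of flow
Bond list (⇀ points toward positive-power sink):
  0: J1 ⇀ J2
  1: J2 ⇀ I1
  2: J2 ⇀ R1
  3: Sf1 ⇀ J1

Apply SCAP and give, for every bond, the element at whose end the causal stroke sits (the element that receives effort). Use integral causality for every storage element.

b0 |J1
b1 |I1
b2 |J2
b3 |Sf1

bond 3 →Sf1  (source Sf1 imposes f)
bond 0 →J1  (only one effort-in slot at J1)
bond 1 →I1  (I1 integral (f out))
bond 2 →J2  (only one effort-in slot at J2)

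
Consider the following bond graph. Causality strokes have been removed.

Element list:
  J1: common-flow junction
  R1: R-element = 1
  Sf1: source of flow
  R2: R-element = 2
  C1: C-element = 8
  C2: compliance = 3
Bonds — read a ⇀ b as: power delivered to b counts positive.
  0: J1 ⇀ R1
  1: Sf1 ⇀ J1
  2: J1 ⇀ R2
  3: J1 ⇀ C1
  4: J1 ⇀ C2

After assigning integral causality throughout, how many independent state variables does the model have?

2  (C1, C2 all integral)

bond 1 →Sf1  (Sf1: flow source, stroke at near end)
bond 0 →J1  (1-jn J1 has f-setter on 1)
bond 2 →J1  (1-jn J1 has f-setter on 1)
bond 3 →J1  (J1: bond 1 brought flow, rest push out)
bond 4 →J1  (J1 flow already set via bond 1)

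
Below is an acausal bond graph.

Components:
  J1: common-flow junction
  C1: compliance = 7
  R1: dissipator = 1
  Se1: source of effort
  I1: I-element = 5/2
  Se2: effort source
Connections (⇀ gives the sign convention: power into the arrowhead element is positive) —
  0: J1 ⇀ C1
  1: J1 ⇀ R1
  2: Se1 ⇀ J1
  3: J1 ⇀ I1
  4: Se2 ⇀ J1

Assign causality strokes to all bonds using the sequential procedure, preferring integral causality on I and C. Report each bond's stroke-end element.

β0 stroke→J1
β1 stroke→J1
β2 stroke→J1
β3 stroke→I1
β4 stroke→J1

b2 →J1  (Se1: effort source, stroke at far end)
b4 →J1  (Se2 (Se) sets effort on bond)
b0 →J1  (C1 integral (e out))
b3 →I1  (I1 integral (f out))
b1 →J1  (J1 flow already set via bond 3)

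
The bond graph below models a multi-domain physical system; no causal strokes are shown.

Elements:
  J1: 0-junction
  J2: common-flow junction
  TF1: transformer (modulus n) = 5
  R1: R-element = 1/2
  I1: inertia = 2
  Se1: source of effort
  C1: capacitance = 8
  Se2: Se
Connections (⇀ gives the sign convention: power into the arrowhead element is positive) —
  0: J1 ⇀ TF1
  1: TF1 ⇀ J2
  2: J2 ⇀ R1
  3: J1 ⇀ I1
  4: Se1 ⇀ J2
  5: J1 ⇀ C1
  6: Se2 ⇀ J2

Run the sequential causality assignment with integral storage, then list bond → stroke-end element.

bond 0 →TF1
bond 1 →J2
bond 2 →R1
bond 3 →I1
bond 4 →J2
bond 5 →J1
bond 6 →J2

#4 →J2  (source Se1 imposes e)
#6 →J2  (source Se2 imposes e)
#3 →I1  (I1 integral (f out))
#5 →J1  (C1 integral (e out))
#0 →TF1  (J1 effort already set via bond 5)
#1 →J2  (TF TF1: opposite of bond 0)
#2 →R1  (closing 1-jn rule on J2)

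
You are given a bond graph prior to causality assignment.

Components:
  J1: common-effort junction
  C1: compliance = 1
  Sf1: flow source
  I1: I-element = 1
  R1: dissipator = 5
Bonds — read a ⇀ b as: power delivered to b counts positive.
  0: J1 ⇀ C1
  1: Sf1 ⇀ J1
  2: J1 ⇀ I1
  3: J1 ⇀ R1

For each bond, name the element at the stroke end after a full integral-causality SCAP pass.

b0 stroke→J1
b1 stroke→Sf1
b2 stroke→I1
b3 stroke→R1

b1 stroke at Sf1  (Sf1 (Sf) sets flow on bond)
b0 stroke at J1  (C1 integral (e out))
b2 stroke at I1  (common-e at J1 fixed by 0)
b3 stroke at R1  (common-e at J1 fixed by 0)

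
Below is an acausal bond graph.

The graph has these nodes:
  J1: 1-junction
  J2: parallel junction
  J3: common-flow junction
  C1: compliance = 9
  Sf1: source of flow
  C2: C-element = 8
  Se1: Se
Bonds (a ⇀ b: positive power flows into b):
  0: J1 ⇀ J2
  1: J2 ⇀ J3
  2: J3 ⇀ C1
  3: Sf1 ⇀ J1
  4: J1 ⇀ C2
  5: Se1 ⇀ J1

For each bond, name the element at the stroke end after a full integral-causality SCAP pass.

bond 3 stroke→Sf1  (source Sf1 imposes f)
bond 5 stroke→J1  (Se1: effort source, stroke at far end)
bond 0 stroke→J1  (J1: bond 3 brought flow, rest push out)
bond 4 stroke→J1  (J1 flow already set via bond 3)
bond 1 stroke→J2  (J2 needs exactly one e-in)
bond 2 stroke→J3  (1-jn J3 has f-setter on 1)

#0 stroke→J1
#1 stroke→J2
#2 stroke→J3
#3 stroke→Sf1
#4 stroke→J1
#5 stroke→J1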